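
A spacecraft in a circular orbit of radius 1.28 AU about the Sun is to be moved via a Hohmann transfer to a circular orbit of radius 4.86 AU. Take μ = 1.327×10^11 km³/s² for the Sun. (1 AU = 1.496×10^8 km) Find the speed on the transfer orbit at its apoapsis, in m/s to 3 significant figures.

v = 8720 m/s

In km: r₁ = 1.28 × 1.496×10^8 = 1.91488×10^8 km; r₂ = 4.86 × 1.496×10^8 = 7.27056×10^8 km.
The Hohmann ellipse has a_t = (r₁ + r₂)/2 = 4.59272×10^8 km.
At apoapsis, r = 7.27056×10^8 km.
Vis-viva: v = √[μ(2/r − 1/a_t)] = √[1.327×10^11 × (2/7.27056×10^8 − 1/4.59272×10^8)] = 8.723 km/s.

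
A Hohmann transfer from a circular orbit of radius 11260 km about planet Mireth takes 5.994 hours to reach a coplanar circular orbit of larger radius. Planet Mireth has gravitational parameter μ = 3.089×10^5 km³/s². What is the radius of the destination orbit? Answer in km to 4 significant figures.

Transfer time t = 5.994 hours = 21578.4 s, and t = π√(a_t³/μ).
So a_t = (μ t²/π²)^(1/3) = (3.089×10^5 × (21578.4)² / π²)^(1/3) = 24426 km.
Since a_t = (r₁ + r₂)/2, r₂ = 2a_t − r₁ = 2×24426 − 11260 = 37592 km.

r₂ = 37590 km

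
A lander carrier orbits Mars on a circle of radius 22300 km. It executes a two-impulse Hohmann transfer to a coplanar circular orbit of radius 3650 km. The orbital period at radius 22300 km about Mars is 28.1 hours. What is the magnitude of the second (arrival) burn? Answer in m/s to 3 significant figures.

Δv₂ = 1060 m/s

From Kepler's third law T² = 4π²r³/μ at r = 22300 km, T = 28.1 hours = 28.1 × 3600 s = 1.0116×10^5 s: μ = 4π²r³/T² = 42781.6 km³/s².
Transfer-ellipse semi-major axis a_t = (r₁ + r₂)/2 = (22300 + 3650)/2 = 12975 km.
On the circular orbit at r = 3650 km, v_c = √(μ/r) = 3.4236 km/s.
Transfer-orbit speed at the same r (vis-viva, a = a_t): v_t = √[μ(2/r − 1/a_t)] = 4.4883 km/s.
Δv₂ = |v_t − v_c| = |4.4883 − 3.4236| = 1.065 km/s.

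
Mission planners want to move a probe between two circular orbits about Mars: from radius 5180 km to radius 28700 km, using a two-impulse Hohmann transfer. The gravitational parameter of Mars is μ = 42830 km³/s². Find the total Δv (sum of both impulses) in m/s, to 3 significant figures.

Δv = 1410 m/s

Transfer-ellipse semi-major axis a_t = (r₁ + r₂)/2 = (5180 + 28700)/2 = 16940 km.
Circular speed at r₁: v₁ = √(μ/r₁) = √(42830/5180) = 2.8755 km/s.
Transfer-orbit speed at r₁ (vis-viva equation): v_p = √[μ(2/r₁ − 1/a_t)] = 3.7428 km/s.
First burn Δv₁ = |v_p − v₁| = 0.8673 km/s.
Circular speed at r₂: v₂ = √(μ/r₂) = 1.2216 km/s.
Transfer-orbit speed at r₂: v_a = √[μ(2/r₂ − 1/a_t)] = 0.67552 km/s.
Second burn Δv₂ = |v₂ − v_a| = 0.5461 km/s.
Total Δv = Δv₁ + Δv₂ = 1.413 km/s.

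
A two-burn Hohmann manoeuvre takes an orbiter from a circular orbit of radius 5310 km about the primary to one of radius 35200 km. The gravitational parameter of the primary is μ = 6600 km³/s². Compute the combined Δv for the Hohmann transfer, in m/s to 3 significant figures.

Δv = 566 m/s

Semi-major axis of the transfer orbit: a_t = (5310 + 35200)/2 = 20255 km.
Circular speed at r₁: v₁ = √(μ/r₁) = √(6600/5310) = 1.1149 km/s.
On the transfer ellipse at r₁, v² = μ(2/r − 1/a) gives v_p = √[μ(2/r₁ − 1/a_t)] = 1.4697 km/s.
First burn Δv₁ = |v_p − v₁| = 0.3548 km/s.
At r₂, v₂ = √(μ/r₂) = 0.4330 km/s.
Transfer-orbit speed at r₂: v_a = √[μ(2/r₂ − 1/a_t)] = 0.2217 km/s.
Second burn Δv₂ = |v₂ − v_a| = 0.2113 km/s.
Total Δv = Δv₁ + Δv₂ = 0.5661 km/s.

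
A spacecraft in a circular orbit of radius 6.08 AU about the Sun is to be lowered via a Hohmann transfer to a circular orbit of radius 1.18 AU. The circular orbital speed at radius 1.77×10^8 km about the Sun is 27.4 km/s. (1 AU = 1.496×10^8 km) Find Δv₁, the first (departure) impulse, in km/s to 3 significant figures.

Δv₁ = 5.20 km/s

From the circular-orbit relation v² = μ/r at r = 1.77×10^8 km: μ = v²r = (27.4)² × 1.77×10^8 = 1.32885×10^11 km³/s².
In km: r₁ = 6.08 × 1.496×10^8 = 9.09568×10^8 km; r₂ = 1.18 × 1.496×10^8 = 1.76528×10^8 km.
The Hohmann ellipse has a_t = (r₁ + r₂)/2 = 5.43048×10^8 km.
On the circular orbit at r = 9.09568×10^8 km, v_c = √(μ/r) = 12.087 km/s.
Vis-viva on the transfer ellipse at r = 9.09568×10^8 km gives v_t = √[μ(2/r − 1/a_t)] = 6.8914 km/s.
Δv₁ = |v_t − v_c| = |6.8914 − 12.087| = 5.196 km/s.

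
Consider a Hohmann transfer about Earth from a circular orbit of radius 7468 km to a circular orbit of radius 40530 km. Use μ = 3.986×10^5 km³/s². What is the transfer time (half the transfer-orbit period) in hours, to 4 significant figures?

t = 5.139 hours

Transfer-ellipse semi-major axis a_t = (r₁ + r₂)/2 = (7468 + 40530)/2 = 23999 km.
Transfer time t = π√(a_t³/μ) = π√((23999)³ / 3.986×10^5) = 18500 s.
Converting: 18500 s ÷ 3600 s/hour = 5.139 hours.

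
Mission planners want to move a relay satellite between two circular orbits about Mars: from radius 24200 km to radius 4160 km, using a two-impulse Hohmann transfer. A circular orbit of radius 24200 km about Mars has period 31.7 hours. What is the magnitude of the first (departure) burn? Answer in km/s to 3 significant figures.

Δv₁ = 0.611 km/s

From Kepler's third law T² = 4π²r³/μ at r = 24200 km, T = 31.7 hours = 31.7 × 3600 s = 1.1412×10^5 s: μ = 4π²r³/T² = 42961.8 km³/s².
Semi-major axis of the transfer orbit: a_t = (24200 + 4160)/2 = 14180 km.
Circular speed at r = 24200 km: v_c = √(μ/r) = 1.3324 km/s.
Vis-viva on the transfer ellipse at r = 24200 km gives v_t = √[μ(2/r − 1/a_t)] = 0.72168 km/s.
Δv₁ = |v_t − v_c| = |0.72168 − 1.3324| = 0.6107 km/s.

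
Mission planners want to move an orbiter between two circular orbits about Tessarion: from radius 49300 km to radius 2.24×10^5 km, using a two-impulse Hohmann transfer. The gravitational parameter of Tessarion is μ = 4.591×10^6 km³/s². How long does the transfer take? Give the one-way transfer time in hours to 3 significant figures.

t = 20.6 hours

Semi-major axis of the transfer orbit: a_t = (49300 + 2.240×10^5)/2 = 1.3665×10^5 km.
Transfer time t = π√(a_t³/μ) = π√((1.3665×10^5)³ / 4.591×10^6) = 74060 s.
Converting: 74060 s ÷ 3600 s/hour = 20.6 hours.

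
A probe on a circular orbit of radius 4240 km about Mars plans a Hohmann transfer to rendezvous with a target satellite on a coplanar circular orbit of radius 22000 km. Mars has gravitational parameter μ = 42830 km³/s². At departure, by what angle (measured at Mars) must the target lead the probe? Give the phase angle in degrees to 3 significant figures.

Transfer-ellipse semi-major axis a_t = (r₁ + r₂)/2 = (4240 + 22000)/2 = 13120 km.
The half-period of the transfer ellipse is t = π√(a_t³/μ) = 22813 s.
Target angular speed ω₂ = √(μ/r₂³) = 6.3422×10^-5 rad/s.
Angle swept by the target during transfer: ω₂·t = 1.4468 rad = 82.90°.
The probe traverses 180° on the transfer ellipse, so the target must lead by 180° − 82.90° = 97.1°.

φ = 97.1°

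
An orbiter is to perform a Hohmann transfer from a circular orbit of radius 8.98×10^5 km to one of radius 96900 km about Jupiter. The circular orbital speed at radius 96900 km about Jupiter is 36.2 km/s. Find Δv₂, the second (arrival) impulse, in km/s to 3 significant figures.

From the circular-orbit relation v² = μ/r at r = 96900 km: μ = v²r = (36.2)² × 96900 = 1.26982×10^8 km³/s².
Transfer-ellipse semi-major axis a_t = (r₁ + r₂)/2 = (8.980×10^5 + 96900)/2 = 4.9745×10^5 km.
Circular speed at r = 96900 km: v_c = √(μ/r) = 36.20 km/s.
Transfer-orbit speed at the same r (vis-viva, a = a_t): v_t = √[μ(2/r − 1/a_t)] = 48.64 km/s.
Δv₂ = |v_t − v_c| = |48.64 − 36.20| = 12.44 km/s.

Δv₂ = 12.4 km/s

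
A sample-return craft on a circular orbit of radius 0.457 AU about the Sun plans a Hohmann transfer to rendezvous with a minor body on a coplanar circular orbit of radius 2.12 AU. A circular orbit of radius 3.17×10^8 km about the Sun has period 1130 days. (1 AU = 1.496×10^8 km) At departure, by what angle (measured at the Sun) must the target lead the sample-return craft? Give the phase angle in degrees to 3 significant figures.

φ = 94.7°

From Kepler's third law T² = 4π²r³/μ at r = 3.17×10^8 km, T = 1130 days = 1130 × 86400 s = 9.7632×10^7 s: μ = 4π²r³/T² = 1.31933×10^11 km³/s².
In km: r₁ = 0.457 × 1.496×10^8 = 6.83672×10^7 km; r₂ = 2.12 × 1.496×10^8 = 3.17152×10^8 km.
The Hohmann ellipse has a_t = (r₁ + r₂)/2 = 1.927596×10^8 km.
Transfer time t = π√(a_t³/μ) = 2.3147×10^7 s.
The target's mean motion on its circular orbit is ω₂ = √(μ/r₂³) = 6.4310×10^-8 rad/s.
Angle swept by the target during transfer: ω₂·t = 1.4886 rad = 85.29°.
Arrival is 180° from departure on the ellipse, so φ = 180° − 85.29° = 94.7°.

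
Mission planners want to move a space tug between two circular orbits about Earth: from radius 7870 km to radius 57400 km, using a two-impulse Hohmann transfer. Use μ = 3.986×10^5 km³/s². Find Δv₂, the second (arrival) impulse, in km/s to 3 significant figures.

Δv₂ = 1.34 km/s

Semi-major axis of the transfer orbit: a_t = (7870 + 57400)/2 = 32635 km.
On the circular orbit at r = 57400 km, v_c = √(μ/r) = 2.635 km/s.
Vis-viva on the transfer ellipse at r = 57400 km gives v_t = √[μ(2/r − 1/a_t)] = 1.294 km/s.
Δv₂ = |v_t − v_c| = |1.294 − 2.635| = 1.341 km/s.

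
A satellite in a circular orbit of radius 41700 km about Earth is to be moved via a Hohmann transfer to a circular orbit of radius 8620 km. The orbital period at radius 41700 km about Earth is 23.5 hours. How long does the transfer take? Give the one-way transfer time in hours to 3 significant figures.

t = 5.51 hours

From Kepler's third law T² = 4π²r³/μ at r = 41700 km, T = 23.5 hours = 23.5 × 3600 s = 84600 s: μ = 4π²r³/T² = 3.99970×10^5 km³/s².
The Hohmann ellipse has a_t = (r₁ + r₂)/2 = 25160 km.
Transfer time t = π√(a_t³/μ) = π√((25160)³ / 3.99970×10^5) = 19820 s.
Converting: 19820 s ÷ 3600 s/hour = 5.51 hours.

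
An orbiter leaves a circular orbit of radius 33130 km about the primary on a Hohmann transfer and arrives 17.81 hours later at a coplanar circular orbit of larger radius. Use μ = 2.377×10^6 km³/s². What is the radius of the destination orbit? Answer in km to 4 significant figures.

r₂ = 1.662×10^5 km

Transfer time t = 17.81 hours = 64116 s, and t = π√(a_t³/μ).
So a_t = (μ t²/π²)^(1/3) = (2.377×10^6 × (64116)² / π²)^(1/3) = 99668 km.
Since a_t = (r₁ + r₂)/2, r₂ = 2a_t − r₁ = 2×99668 − 33130 = 1.66206×10^5 km.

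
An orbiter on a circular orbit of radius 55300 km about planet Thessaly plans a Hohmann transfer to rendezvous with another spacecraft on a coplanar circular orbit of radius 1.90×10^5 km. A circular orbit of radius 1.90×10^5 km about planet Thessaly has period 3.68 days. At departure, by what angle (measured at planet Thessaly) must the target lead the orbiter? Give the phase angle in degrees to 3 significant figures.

From Kepler's third law T² = 4π²r³/μ at r = 1.90×10^5 km, T = 3.68 days = 3.68 × 86400 s = 3.17952×10^5 s: μ = 4π²r³/T² = 2.67854×10^6 km³/s².
The Hohmann ellipse has a_t = (r₁ + r₂)/2 = 1.2265×10^5 km.
The half-period of the transfer ellipse is t = π√(a_t³/μ) = 82452.2 s.
Target angular speed ω₂ = √(μ/r₂³) = 1.97614×10^-5 rad/s.
Angle swept by the target during transfer: ω₂·t = 1.6294 rad = 93.36°.
The orbiter traverses 180° on the transfer ellipse, so the target must lead by 180° − 93.36° = 86.6°.

φ = 86.6°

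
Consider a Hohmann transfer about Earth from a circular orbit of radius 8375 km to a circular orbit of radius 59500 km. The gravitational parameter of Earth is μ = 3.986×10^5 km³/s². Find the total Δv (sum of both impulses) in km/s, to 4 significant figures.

Δv = 3.538 km/s

Transfer-ellipse semi-major axis a_t = (r₁ + r₂)/2 = (8375 + 59500)/2 = 33937.5 km.
Circular speed at r₁: v₁ = √(μ/r₁) = √(3.986×10^5/8375) = 6.8988 km/s.
Transfer-orbit speed at r₁ (vis-viva equation): v_p = √[μ(2/r₁ − 1/a_t)] = 9.1347 km/s.
First burn Δv₁ = |v_p − v₁| = 2.2359 km/s.
Circular speed at r₂: v₂ = √(μ/r₂) = 2.5883 km/s.
Transfer-orbit speed at r₂: v_a = √[μ(2/r₂ − 1/a_t)] = 1.2858 km/s.
Second burn Δv₂ = |v₂ − v_a| = 1.3025 km/s.
Total Δv = Δv₁ + Δv₂ = 3.538 km/s.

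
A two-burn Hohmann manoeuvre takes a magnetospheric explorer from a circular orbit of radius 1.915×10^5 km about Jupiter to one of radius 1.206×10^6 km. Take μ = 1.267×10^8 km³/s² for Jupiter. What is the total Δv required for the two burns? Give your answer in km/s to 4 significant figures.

The Hohmann ellipse has a_t = (r₁ + r₂)/2 = 6.9875×10^5 km.
At r₁ the circular-orbit speed is v₁ = √(μ/r₁) = 25.72 km/s.
Transfer-orbit speed at r₁ (vis-viva equation): v_p = √[μ(2/r₁ − 1/a_t)] = 33.79 km/s.
First burn Δv₁ = |v_p − v₁| = 8.070 km/s.
At r₂, v₂ = √(μ/r₂) = 10.25 km/s.
Transfer-orbit speed at r₂: v_a = √[μ(2/r₂ − 1/a_t)] = 5.366 km/s.
Second burn Δv₂ = |v₂ − v_a| = 4.884 km/s.
Total Δv = Δv₁ + Δv₂ = 12.95 km/s.

Δv = 12.95 km/s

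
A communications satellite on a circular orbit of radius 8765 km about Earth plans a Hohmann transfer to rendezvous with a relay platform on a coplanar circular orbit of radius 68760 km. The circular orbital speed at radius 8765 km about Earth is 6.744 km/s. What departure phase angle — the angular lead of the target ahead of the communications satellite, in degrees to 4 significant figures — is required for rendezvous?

From the circular-orbit relation v² = μ/r at r = 8765 km: μ = v²r = (6.744)² × 8765 = 3.98646×10^5 km³/s².
Semi-major axis of the transfer orbit: a_t = (8765 + 68760)/2 = 38762.5 km.
Transfer time t = π√(a_t³/μ) = 37970 s.
Target angular speed ω₂ = √(μ/r₂³) = 3.502×10^-5 rad/s.
Angle swept by the target during transfer: ω₂·t = 1.3297 rad = 76.19°.
The communications satellite traverses 180° on the transfer ellipse, so the target must lead by 180° − 76.19° = 103.8°.

φ = 103.8°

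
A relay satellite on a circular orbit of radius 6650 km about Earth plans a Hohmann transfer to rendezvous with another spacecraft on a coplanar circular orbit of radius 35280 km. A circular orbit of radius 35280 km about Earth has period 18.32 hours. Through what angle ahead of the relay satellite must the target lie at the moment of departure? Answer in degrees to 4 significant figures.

φ = 97.54°

From Kepler's third law T² = 4π²r³/μ at r = 35280 km, T = 18.32 hours = 18.32 × 3600 s = 65952 s: μ = 4π²r³/T² = 3.98556×10^5 km³/s².
The Hohmann ellipse has a_t = (r₁ + r₂)/2 = 20965 km.
The half-period of the transfer ellipse is t = π√(a_t³/μ) = 15106 s.
Target angular speed ω₂ = √(μ/r₂³) = 9.5269×10^-5 rad/s.
Angle swept by the target during transfer: ω₂·t = 1.43913 rad = 82.46°.
Arrival is 180° from departure on the ellipse, so φ = 180° − 82.46° = 97.54°.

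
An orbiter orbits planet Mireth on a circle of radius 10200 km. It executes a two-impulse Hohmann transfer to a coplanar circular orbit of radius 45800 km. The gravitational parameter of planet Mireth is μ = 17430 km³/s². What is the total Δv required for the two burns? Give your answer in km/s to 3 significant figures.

Transfer-ellipse semi-major axis a_t = (r₁ + r₂)/2 = (10200 + 45800)/2 = 28000 km.
Circular speed at r₁: v₁ = √(μ/r₁) = √(17430/10200) = 1.307220 km/s.
On the transfer ellipse at r₁, vis-viva gives v_p = √[μ(2/r₁ − 1/a_t)] = 1.671869 km/s.
First burn Δv₁ = |v_p − v₁| = 0.3646 km/s.
At r₂, v₂ = √(μ/r₂) = 0.6169 km/s.
Transfer-orbit speed at r₂: v_a = √[μ(2/r₂ − 1/a_t)] = 0.3723 km/s.
Second burn Δv₂ = |v₂ − v_a| = 0.2446 km/s.
Total Δv = Δv₁ + Δv₂ = 0.6092 km/s.

Δv = 0.609 km/s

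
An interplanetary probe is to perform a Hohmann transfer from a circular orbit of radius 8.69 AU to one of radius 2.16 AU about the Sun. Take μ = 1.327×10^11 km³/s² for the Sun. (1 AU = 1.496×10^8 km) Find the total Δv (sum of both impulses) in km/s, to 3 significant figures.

In km: r₁ = 8.69 × 1.496×10^8 = 1.300024×10^9 km; r₂ = 2.16 × 1.496×10^8 = 3.23136×10^8 km.
The Hohmann ellipse has a_t = (r₁ + r₂)/2 = 8.1158×10^8 km.
Circular speed at r₁: v₁ = √(μ/r₁) = √(1.327×10^11/1.300024×10^9) = 10.103 km/s.
Transfer-orbit speed at r₁ (vis-viva equation): v_a = √[μ(2/r₁ − 1/a_t)] = 6.3751 km/s.
First burn Δv₁ = |v_a − v₁| = 3.728 km/s.
Circular speed at r₂: v₂ = √(μ/r₂) = 20.265 km/s.
Transfer-orbit speed at r₂: v_p = √[μ(2/r₂ − 1/a_t)] = 25.648 km/s.
Second burn Δv₂ = |v₂ − v_p| = 5.383 km/s.
Δv = Δv₁ + Δv₂ = 3.728 + 5.383 = 9.111 km/s.

Δv = 9.11 km/s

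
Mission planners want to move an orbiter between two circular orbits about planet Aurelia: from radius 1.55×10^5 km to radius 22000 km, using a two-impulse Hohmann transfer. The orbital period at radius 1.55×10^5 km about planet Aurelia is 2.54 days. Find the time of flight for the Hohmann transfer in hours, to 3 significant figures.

t = 13.2 hours

From Kepler's third law T² = 4π²r³/μ at r = 1.55×10^5 km, T = 2.54 days = 2.54 × 86400 s = 2.19456×10^5 s: μ = 4π²r³/T² = 3.05253×10^6 km³/s².
Semi-major axis of the transfer orbit: a_t = (1.550×10^5 + 22000)/2 = 88500 km.
Transfer time t = π√(a_t³/μ) = π√((88500)³ / 3.05253×10^6) = 47341 s.
Converting: 47341 s ÷ 3600 s/hour = 13.2 hours.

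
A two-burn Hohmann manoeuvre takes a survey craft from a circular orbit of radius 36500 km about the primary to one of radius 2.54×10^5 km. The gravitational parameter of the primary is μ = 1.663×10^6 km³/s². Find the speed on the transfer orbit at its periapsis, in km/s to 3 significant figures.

v = 8.93 km/s

Transfer-ellipse semi-major axis a_t = (r₁ + r₂)/2 = (36500 + 2.540×10^5)/2 = 1.4525×10^5 km.
The periapsis of the transfer ellipse is at r = 36500 km.
Applying v² = μ(2/r − 1/a_t): v = 8.926 km/s.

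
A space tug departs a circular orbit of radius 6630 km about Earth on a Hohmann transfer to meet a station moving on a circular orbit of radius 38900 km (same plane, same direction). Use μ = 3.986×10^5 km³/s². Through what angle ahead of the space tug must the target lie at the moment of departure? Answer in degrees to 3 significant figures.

Transfer-ellipse semi-major axis a_t = (r₁ + r₂)/2 = (6630 + 38900)/2 = 22765 km.
Transfer time t = π√(a_t³/μ) = 17091.6 s.
Target angular speed ω₂ = √(μ/r₂³) = 8.22895×10^-5 rad/s.
Angle swept by the target during transfer: ω₂·t = 1.40646 rad = 80.58°.
Arrival is 180° from departure on the ellipse, so φ = 180° − 80.58° = 99.4°.

φ = 99.4°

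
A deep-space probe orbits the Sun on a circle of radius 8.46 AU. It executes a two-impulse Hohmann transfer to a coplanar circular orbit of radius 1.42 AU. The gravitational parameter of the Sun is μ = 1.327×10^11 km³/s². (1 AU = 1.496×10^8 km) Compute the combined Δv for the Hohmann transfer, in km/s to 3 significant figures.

Δv = 12.5 km/s

In km: r₁ = 8.46 × 1.496×10^8 = 1.265616×10^9 km; r₂ = 1.42 × 1.496×10^8 = 2.12432×10^8 km.
Semi-major axis of the transfer orbit: a_t = (1.265616×10^9 + 2.12432×10^8)/2 = 7.39024×10^8 km.
Circular speed at r₁: v₁ = √(μ/r₁) = √(1.327×10^11/1.265616×10^9) = 10.24 km/s.
Transfer-orbit speed at r₁ (vis-viva equation): v_a = √[μ(2/r₁ − 1/a_t)] = 5.490 km/s.
First burn Δv₁ = |v_a − v₁| = 4.750 km/s.
Circular speed at r₂: v₂ = √(μ/r₂) = 24.993 km/s.
Transfer-orbit speed at r₂: v_p = √[μ(2/r₂ − 1/a_t)] = 32.707 km/s.
Second burn Δv₂ = |v₂ − v_p| = 7.714 km/s.
Δv = Δv₁ + Δv₂ = 4.750 + 7.714 = 12.46 km/s.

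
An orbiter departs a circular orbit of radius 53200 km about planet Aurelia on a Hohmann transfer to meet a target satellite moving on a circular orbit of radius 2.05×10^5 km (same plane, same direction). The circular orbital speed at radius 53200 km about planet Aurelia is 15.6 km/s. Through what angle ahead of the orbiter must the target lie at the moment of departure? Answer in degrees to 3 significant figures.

φ = 90.0°

From the circular-orbit relation v² = μ/r at r = 53200 km: μ = v²r = (15.6)² × 53200 = 1.29468×10^7 km³/s².
Semi-major axis of the transfer orbit: a_t = (53200 + 2.050×10^5)/2 = 1.291×10^5 km.
The half-period of the transfer ellipse is t = π√(a_t³/μ) = 40500.4 s.
The target's mean motion on its circular orbit is ω₂ = √(μ/r₂³) = 3.87659×10^-5 rad/s.
Angle swept by the target during transfer: ω₂·t = 1.57003 rad = 89.96°.
Arrival is 180° from departure on the ellipse, so φ = 180° − 89.96° = 90.0°.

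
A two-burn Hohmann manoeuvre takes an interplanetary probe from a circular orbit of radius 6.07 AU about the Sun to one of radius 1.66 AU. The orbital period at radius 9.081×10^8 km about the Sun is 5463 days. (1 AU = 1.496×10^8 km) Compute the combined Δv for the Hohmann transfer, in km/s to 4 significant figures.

Δv = 10.02 km/s

From Kepler's third law T² = 4π²r³/μ at r = 9.081×10^8 km, T = 5463 days = 5463 × 86400 s = 4.720032×10^8 s: μ = 4π²r³/T² = 1.32700×10^11 km³/s².
In km: r₁ = 6.07 × 1.496×10^8 = 9.08072×10^8 km; r₂ = 1.66 × 1.496×10^8 = 2.48336×10^8 km.
Semi-major axis of the transfer orbit: a_t = (9.08072×10^8 + 2.48336×10^8)/2 = 5.78204×10^8 km.
At r₁ the circular-orbit speed is v₁ = √(μ/r₁) = 12.0886 km/s.
Transfer-orbit speed at r₁ (vis-viva equation): v_a = √[μ(2/r₁ − 1/a_t)] = 7.92236 km/s.
First burn Δv₁ = |v_a − v₁| = 4.166 km/s.
At r₂, v₂ = √(μ/r₂) = 23.116 km/s.
Transfer-orbit speed at r₂: v_p = √[μ(2/r₂ − 1/a_t)] = 28.969 km/s.
Second burn Δv₂ = |v₂ − v_p| = 5.853 km/s.
Δv = Δv₁ + Δv₂ = 4.166 + 5.853 = 10.02 km/s.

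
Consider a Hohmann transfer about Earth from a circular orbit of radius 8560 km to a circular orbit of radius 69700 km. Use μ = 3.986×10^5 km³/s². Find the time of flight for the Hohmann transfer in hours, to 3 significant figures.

t = 10.7 hours

Transfer-ellipse semi-major axis a_t = (r₁ + r₂)/2 = (8560 + 69700)/2 = 39130 km.
By Kepler's third law the transfer-orbit period is T = 2π√(a_t³/μ), so t = T/2 = 38520 s.
Converting: 38520 s ÷ 3600 s/hour = 10.7 hours.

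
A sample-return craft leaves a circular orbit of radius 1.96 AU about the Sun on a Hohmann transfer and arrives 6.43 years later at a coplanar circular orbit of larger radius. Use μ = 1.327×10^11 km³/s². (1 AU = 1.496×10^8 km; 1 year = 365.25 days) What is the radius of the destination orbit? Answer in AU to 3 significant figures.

r₂ = 9.02 AU

In km: r₁ = 1.96 × 1.496×10^8 = 2.93216×10^8 km.
Transfer time t = 6.43 years × 365.25 × 86400 s = 2.02915368×10^8 s, and t = π√(a_t³/μ).
So a_t = (μ t²/π²)^(1/3) = (1.327×10^11 × (2.02915368×10^8)² / π²)^(1/3) = 8.2111×10^8 km.
Since a_t = (r₁ + r₂)/2, r₂ = 2a_t − r₁ = 2×8.2111×10^8 − 2.93216×10^8 = 1.349004×10^9 km.
In AU: r₂ = 1.349004×10^9 / 1.496×10^8 = 9.02 AU.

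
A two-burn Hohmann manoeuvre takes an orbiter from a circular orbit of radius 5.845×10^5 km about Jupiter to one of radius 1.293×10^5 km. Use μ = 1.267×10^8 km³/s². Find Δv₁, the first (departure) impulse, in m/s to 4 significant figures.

Δv₁ = 5861 m/s

Transfer-ellipse semi-major axis a_t = (r₁ + r₂)/2 = (5.845×10^5 + 1.293×10^5)/2 = 3.569×10^5 km.
Circular speed at r = 5.845×10^5 km: v_c = √(μ/r) = 14.723 km/s.
Transfer-orbit speed at the same r (vis-viva, a = a_t): v_t = √[μ(2/r − 1/a_t)] = 8.8618 km/s.
Δv₁ = |v_t − v_c| = |8.8618 − 14.723| = 5.861 km/s.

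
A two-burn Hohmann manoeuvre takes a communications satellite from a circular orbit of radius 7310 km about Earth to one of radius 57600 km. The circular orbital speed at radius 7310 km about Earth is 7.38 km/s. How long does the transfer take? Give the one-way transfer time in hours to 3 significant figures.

From the circular-orbit relation v² = μ/r at r = 7310 km: μ = v²r = (7.38)² × 7310 = 3.98135×10^5 km³/s².
Semi-major axis of the transfer orbit: a_t = (7310 + 57600)/2 = 32455 km.
Half the transfer-orbit period gives t = π√(a_t³/μ) = 29110 s.
Converting: 29110 s ÷ 3600 s/hour = 8.09 hours.

t = 8.09 hours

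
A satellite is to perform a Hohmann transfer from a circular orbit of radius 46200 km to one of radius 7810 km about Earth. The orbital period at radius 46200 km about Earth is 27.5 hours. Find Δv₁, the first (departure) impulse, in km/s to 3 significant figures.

From Kepler's third law T² = 4π²r³/μ at r = 46200 km, T = 27.5 hours = 27.5 × 3600 s = 99000 s: μ = 4π²r³/T² = 3.97206×10^5 km³/s².
The Hohmann ellipse has a_t = (r₁ + r₂)/2 = 27005 km.
Circular speed at r = 46200 km: v_c = √(μ/r) = 2.932 km/s.
Transfer-orbit speed at the same r (vis-viva, a = a_t): v_t = √[μ(2/r − 1/a_t)] = 1.577 km/s.
Δv₁ = |v_t − v_c| = |1.577 − 2.932| = 1.355 km/s.

Δv₁ = 1.36 km/s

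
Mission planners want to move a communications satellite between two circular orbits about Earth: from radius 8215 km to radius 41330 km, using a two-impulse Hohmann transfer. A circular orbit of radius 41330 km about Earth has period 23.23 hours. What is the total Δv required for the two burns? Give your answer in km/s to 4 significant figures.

Δv = 3.348 km/s

From Kepler's third law T² = 4π²r³/μ at r = 41330 km, T = 23.23 hours = 23.23 × 3600 s = 83628 s: μ = 4π²r³/T² = 3.98522×10^5 km³/s².
Transfer-ellipse semi-major axis a_t = (r₁ + r₂)/2 = (8215 + 41330)/2 = 24772.5 km.
At r₁ the circular-orbit speed is v₁ = √(μ/r₁) = 6.965 km/s.
On the transfer ellipse at r₁, v² = μ(2/r − 1/a) gives v_p = √[μ(2/r₁ − 1/a_t)] = 8.996 km/s.
First burn Δv₁ = |v_p − v₁| = 2.031 km/s.
Circular speed at r₂: v₂ = √(μ/r₂) = 3.105 km/s.
Transfer-orbit speed at r₂: v_a = √[μ(2/r₂ − 1/a_t)] = 1.788 km/s.
Second burn Δv₂ = |v₂ − v_a| = 1.317 km/s.
Δv = Δv₁ + Δv₂ = 2.031 + 1.317 = 3.348 km/s.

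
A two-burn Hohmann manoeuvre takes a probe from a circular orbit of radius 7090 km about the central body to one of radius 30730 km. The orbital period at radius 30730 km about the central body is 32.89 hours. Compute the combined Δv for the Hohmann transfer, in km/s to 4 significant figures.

From Kepler's third law T² = 4π²r³/μ at r = 30730 km, T = 32.89 hours = 32.89 × 3600 s = 1.18404×10^5 s: μ = 4π²r³/T² = 81717.4 km³/s².
The Hohmann ellipse has a_t = (r₁ + r₂)/2 = 18910 km.
Circular speed at r₁: v₁ = √(μ/r₁) = √(81717.4/7090) = 3.39496 km/s.
Transfer-orbit speed at r₁ (vis-viva equation): v_p = √[μ(2/r₁ − 1/a_t)] = 4.32783 km/s.
First burn Δv₁ = |v_p − v₁| = 0.9329 km/s.
Circular speed at r₂: v₂ = √(μ/r₂) = 1.6307 km/s.
Transfer-orbit speed at r₂: v_a = √[μ(2/r₂ − 1/a_t)] = 0.99851 km/s.
Second burn Δv₂ = |v₂ − v_a| = 0.6322 km/s.
Total Δv = Δv₁ + Δv₂ = 1.565 km/s.

Δv = 1.565 km/s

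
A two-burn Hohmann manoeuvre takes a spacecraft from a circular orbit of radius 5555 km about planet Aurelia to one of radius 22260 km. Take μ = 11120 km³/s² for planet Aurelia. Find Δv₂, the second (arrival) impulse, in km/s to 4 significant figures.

Δv₂ = 0.2601 km/s

Transfer-ellipse semi-major axis a_t = (r₁ + r₂)/2 = (5555 + 22260)/2 = 13907.5 km.
On the circular orbit at r = 22260 km, v_c = √(μ/r) = 0.7068 km/s.
Vis-viva on the transfer ellipse at r = 22260 km gives v_t = √[μ(2/r − 1/a_t)] = 0.4467 km/s.
Δv₂ = |v_t − v_c| = |0.4467 − 0.7068| = 0.2601 km/s.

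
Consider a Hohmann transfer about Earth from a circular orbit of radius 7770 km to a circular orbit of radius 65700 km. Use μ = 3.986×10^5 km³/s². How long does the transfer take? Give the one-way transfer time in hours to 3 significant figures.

The Hohmann ellipse has a_t = (r₁ + r₂)/2 = 36735 km.
Transfer time t = π√(a_t³/μ) = π√((36735)³ / 3.986×10^5) = 35030 s.
Converting: 35030 s ÷ 3600 s/hour = 9.73 hours.

t = 9.73 hours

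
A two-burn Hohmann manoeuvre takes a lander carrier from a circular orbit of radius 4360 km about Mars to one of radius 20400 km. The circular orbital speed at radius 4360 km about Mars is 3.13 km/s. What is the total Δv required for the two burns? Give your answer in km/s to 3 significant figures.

Δv = 1.48 km/s

From the circular-orbit relation v² = μ/r at r = 4360 km: μ = v²r = (3.13)² × 4360 = 42714.5 km³/s².
Semi-major axis of the transfer orbit: a_t = (4360 + 20400)/2 = 12380 km.
At r₁ the circular-orbit speed is v₁ = √(μ/r₁) = 3.1300 km/s.
Transfer-orbit speed at r₁ (vis-viva equation): v_p = √[μ(2/r₁ − 1/a_t)] = 4.0179 km/s.
First burn Δv₁ = |v_p − v₁| = 0.8879 km/s.
At r₂, v₂ = √(μ/r₂) = 1.447 km/s.
Transfer-orbit speed at r₂: v_a = √[μ(2/r₂ − 1/a_t)] = 0.8587 km/s.
Second burn Δv₂ = |v₂ − v_a| = 0.5883 km/s.
Total Δv = Δv₁ + Δv₂ = 1.476 km/s.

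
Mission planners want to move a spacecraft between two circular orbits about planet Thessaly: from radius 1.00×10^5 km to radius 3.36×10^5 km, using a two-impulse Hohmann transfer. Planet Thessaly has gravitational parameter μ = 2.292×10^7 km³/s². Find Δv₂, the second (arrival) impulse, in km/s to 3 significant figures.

Δv₂ = 2.67 km/s

The Hohmann ellipse has a_t = (r₁ + r₂)/2 = 2.180×10^5 km.
Circular speed at r = 3.360×10^5 km: v_c = √(μ/r) = 8.259 km/s.
Vis-viva on the transfer ellipse at r = 3.360×10^5 km gives v_t = √[μ(2/r − 1/a_t)] = 5.594 km/s.
Δv₂ = |v_t − v_c| = |5.594 − 8.259| = 2.665 km/s.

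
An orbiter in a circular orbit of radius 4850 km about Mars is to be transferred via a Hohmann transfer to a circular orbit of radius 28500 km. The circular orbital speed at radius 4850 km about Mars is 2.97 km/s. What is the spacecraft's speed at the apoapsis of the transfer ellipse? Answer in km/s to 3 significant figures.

v = 0.661 km/s

From the circular-orbit relation v² = μ/r at r = 4850 km: μ = v²r = (2.97)² × 4850 = 42781.4 km³/s².
Semi-major axis of the transfer orbit: a_t = (4850 + 28500)/2 = 16675 km.
The apoapsis of the transfer ellipse is at r = 28500 km.
Vis-viva: v = √[μ(2/r − 1/a_t)] = √[42781.4 × (2/28500 − 1/16675)] = 0.6608 km/s.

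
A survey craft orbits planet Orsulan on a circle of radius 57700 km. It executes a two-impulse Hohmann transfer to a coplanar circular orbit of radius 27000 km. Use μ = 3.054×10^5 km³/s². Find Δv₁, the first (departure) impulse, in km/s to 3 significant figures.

Δv₁ = 0.464 km/s

Transfer-ellipse semi-major axis a_t = (r₁ + r₂)/2 = (57700 + 27000)/2 = 42350 km.
On the circular orbit at r = 57700 km, v_c = √(μ/r) = 2.30063 km/s.
Vis-viva on the transfer ellipse at r = 57700 km gives v_t = √[μ(2/r − 1/a_t)] = 1.83697 km/s.
Δv₁ = |v_t − v_c| = |1.83697 − 2.30063| = 0.4637 km/s.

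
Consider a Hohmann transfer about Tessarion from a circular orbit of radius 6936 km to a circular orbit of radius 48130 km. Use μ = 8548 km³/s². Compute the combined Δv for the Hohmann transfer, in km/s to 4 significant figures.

Δv = 0.5675 km/s

Transfer-ellipse semi-major axis a_t = (r₁ + r₂)/2 = (6936 + 48130)/2 = 27533 km.
At r₁ the circular-orbit speed is v₁ = √(μ/r₁) = 1.11014 km/s.
On the transfer ellipse at r₁, v² = μ(2/r − 1/a) gives v_p = √[μ(2/r₁ − 1/a_t)] = 1.46777 km/s.
First burn Δv₁ = |v_p − v₁| = 0.3576 km/s.
Circular speed at r₂: v₂ = √(μ/r₂) = 0.4214 km/s.
Transfer-orbit speed at r₂: v_a = √[μ(2/r₂ − 1/a_t)] = 0.2115 km/s.
Second burn Δv₂ = |v₂ − v_a| = 0.2099 km/s.
Δv = Δv₁ + Δv₂ = 0.3576 + 0.2099 = 0.5675 km/s.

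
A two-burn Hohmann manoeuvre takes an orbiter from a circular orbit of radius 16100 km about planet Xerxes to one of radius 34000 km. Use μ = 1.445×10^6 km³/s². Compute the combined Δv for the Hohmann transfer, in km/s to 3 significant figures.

Semi-major axis of the transfer orbit: a_t = (16100 + 34000)/2 = 25050 km.
At r₁ the circular-orbit speed is v₁ = √(μ/r₁) = 9.4737 km/s.
Transfer-orbit speed at r₁ (v² = μ(2/r − 1/a)): v_p = √[μ(2/r₁ − 1/a_t)] = 11.037 km/s.
First burn Δv₁ = |v_p − v₁| = 1.563 km/s.
At r₂, v₂ = √(μ/r₂) = 6.519 km/s.
Transfer-orbit speed at r₂: v_a = √[μ(2/r₂ − 1/a_t)] = 5.226 km/s.
Second burn Δv₂ = |v₂ − v_a| = 1.293 km/s.
Total Δv = Δv₁ + Δv₂ = 2.856 km/s.

Δv = 2.86 km/s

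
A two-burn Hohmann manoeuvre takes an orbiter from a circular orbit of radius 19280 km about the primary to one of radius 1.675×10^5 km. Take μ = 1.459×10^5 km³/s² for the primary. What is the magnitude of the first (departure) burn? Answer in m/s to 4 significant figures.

Δv₁ = 933.2 m/s

The Hohmann ellipse has a_t = (r₁ + r₂)/2 = 93390 km.
On the circular orbit at r = 19280 km, v_c = √(μ/r) = 2.7509 km/s.
Vis-viva on the transfer ellipse at r = 19280 km gives v_t = √[μ(2/r − 1/a_t)] = 3.6841 km/s.
Δv₁ = |v_t − v_c| = |3.6841 − 2.7509| = 0.9332 km/s.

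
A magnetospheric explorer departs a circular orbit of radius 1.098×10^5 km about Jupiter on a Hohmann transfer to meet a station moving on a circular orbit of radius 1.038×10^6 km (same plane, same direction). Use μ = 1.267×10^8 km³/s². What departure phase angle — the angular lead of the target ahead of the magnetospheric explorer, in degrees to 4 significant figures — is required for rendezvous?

φ = 106.0°

Transfer-ellipse semi-major axis a_t = (r₁ + r₂)/2 = (1.098×10^5 + 1.038×10^6)/2 = 5.739×10^5 km.
The half-period of the transfer ellipse is t = π√(a_t³/μ) = 1.2134×10^5 s.
Target angular speed ω₂ = √(μ/r₂³) = 1.0644×10^-5 rad/s.
Angle swept by the target during transfer: ω₂·t = 1.2915 rad = 74.00°.
The magnetospheric explorer traverses 180° on the transfer ellipse, so the target must lead by 180° − 74.00° = 106.0°.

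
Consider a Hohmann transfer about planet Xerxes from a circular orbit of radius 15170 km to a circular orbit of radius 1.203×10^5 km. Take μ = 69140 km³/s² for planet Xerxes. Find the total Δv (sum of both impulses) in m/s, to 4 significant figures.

Δv = 1110 m/s

The Hohmann ellipse has a_t = (r₁ + r₂)/2 = 67735 km.
At r₁ the circular-orbit speed is v₁ = √(μ/r₁) = 2.13487 km/s.
On the transfer ellipse at r₁, v² = μ(2/r − 1/a) gives v_p = √[μ(2/r₁ − 1/a_t)] = 2.84510 km/s.
First burn Δv₁ = |v_p − v₁| = 0.71023 km/s.
At r₂, v₂ = √(μ/r₂) = 0.75811 km/s.
Transfer-orbit speed at r₂: v_a = √[μ(2/r₂ − 1/a_t)] = 0.35877 km/s.
Second burn Δv₂ = |v₂ − v_a| = 0.39934 km/s.
Δv = Δv₁ + Δv₂ = 0.71023 + 0.39934 = 1.110 km/s.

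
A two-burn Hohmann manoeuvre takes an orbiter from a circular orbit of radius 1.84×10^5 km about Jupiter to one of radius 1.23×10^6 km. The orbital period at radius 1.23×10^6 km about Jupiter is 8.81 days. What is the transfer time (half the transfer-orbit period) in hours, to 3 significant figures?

t = 46.1 hours

From Kepler's third law T² = 4π²r³/μ at r = 1.23×10^6 km, T = 8.81 days = 8.81 × 86400 s = 7.61184×10^5 s: μ = 4π²r³/T² = 1.26793×10^8 km³/s².
The Hohmann ellipse has a_t = (r₁ + r₂)/2 = 7.070×10^5 km.
Transfer time t = π√(a_t³/μ) = π√((7.070×10^5)³ / 1.26793×10^8) = 1.659×10^5 s.
Converting: 1.659×10^5 s ÷ 3600 s/hour = 46.1 hours.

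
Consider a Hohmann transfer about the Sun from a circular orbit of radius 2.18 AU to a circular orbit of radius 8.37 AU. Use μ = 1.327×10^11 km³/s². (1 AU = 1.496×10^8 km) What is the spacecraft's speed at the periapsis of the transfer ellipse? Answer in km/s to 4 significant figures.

v = 25.41 km/s

In km: r₁ = 2.18 × 1.496×10^8 = 3.26128×10^8 km; r₂ = 8.37 × 1.496×10^8 = 1.252152×10^9 km.
Transfer-ellipse semi-major axis a_t = (r₁ + r₂)/2 = (3.26128×10^8 + 1.252152×10^9)/2 = 7.8914×10^8 km.
At periapsis, r = 3.26128×10^8 km.
Vis-viva: v = √[μ(2/r − 1/a_t)] = √[1.327×10^11 × (2/3.26128×10^8 − 1/7.8914×10^8)] = 25.41 km/s.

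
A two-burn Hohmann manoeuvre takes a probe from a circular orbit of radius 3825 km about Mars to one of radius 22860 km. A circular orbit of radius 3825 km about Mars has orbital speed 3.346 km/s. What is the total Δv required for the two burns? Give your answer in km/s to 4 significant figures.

Δv = 1.670 km/s

From the circular-orbit relation v² = μ/r at r = 3825 km: μ = v²r = (3.346)² × 3825 = 42823.6 km³/s².
Transfer-ellipse semi-major axis a_t = (r₁ + r₂)/2 = (3825 + 22860)/2 = 13342.5 km.
Circular speed at r₁: v₁ = √(μ/r₁) = √(42823.6/3825) = 3.346 km/s.
On the transfer ellipse at r₁, v² = μ(2/r − 1/a) gives v_p = √[μ(2/r₁ − 1/a_t)] = 4.380 km/s.
First burn Δv₁ = |v_p − v₁| = 1.034 km/s.
Circular speed at r₂: v₂ = √(μ/r₂) = 1.3687 km/s.
Transfer-orbit speed at r₂: v_a = √[μ(2/r₂ − 1/a_t)] = 0.73283 km/s.
Second burn Δv₂ = |v₂ − v_a| = 0.6359 km/s.
Total Δv = Δv₁ + Δv₂ = 1.670 km/s.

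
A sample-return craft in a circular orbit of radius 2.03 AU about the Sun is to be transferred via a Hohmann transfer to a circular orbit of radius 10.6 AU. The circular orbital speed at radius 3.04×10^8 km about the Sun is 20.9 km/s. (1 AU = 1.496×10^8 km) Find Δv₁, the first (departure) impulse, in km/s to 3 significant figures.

From the circular-orbit relation v² = μ/r at r = 3.04×10^8 km: μ = v²r = (20.9)² × 3.04×10^8 = 1.32790×10^11 km³/s².
In km: r₁ = 2.03 × 1.496×10^8 = 3.03688×10^8 km; r₂ = 10.6 × 1.496×10^8 = 1.58576×10^9 km.
The Hohmann ellipse has a_t = (r₁ + r₂)/2 = 9.44724×10^8 km.
On the circular orbit at r = 3.03688×10^8 km, v_c = √(μ/r) = 20.911 km/s.
Vis-viva on the transfer ellipse at r = 3.03688×10^8 km gives v_t = √[μ(2/r − 1/a_t)] = 27.092 km/s.
Δv₁ = |v_t − v_c| = |27.092 − 20.911| = 6.181 km/s.

Δv₁ = 6.18 km/s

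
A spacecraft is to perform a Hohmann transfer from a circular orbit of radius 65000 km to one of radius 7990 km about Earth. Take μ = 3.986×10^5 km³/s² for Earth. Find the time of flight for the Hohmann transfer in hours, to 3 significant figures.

The Hohmann ellipse has a_t = (r₁ + r₂)/2 = 36495 km.
Half the transfer-orbit period gives t = π√(a_t³/μ) = 34690 s.
Converting: 34690 s ÷ 3600 s/hour = 9.64 hours.

t = 9.64 hours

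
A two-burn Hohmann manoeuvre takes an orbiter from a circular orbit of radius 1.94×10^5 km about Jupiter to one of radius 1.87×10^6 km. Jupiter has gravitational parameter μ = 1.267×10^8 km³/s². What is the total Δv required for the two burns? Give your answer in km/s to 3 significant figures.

Δv = 13.5 km/s

Semi-major axis of the transfer orbit: a_t = (1.940×10^5 + 1.870×10^6)/2 = 1.032×10^6 km.
Circular speed at r₁: v₁ = √(μ/r₁) = √(1.267×10^8/1.940×10^5) = 25.556 km/s.
Transfer-orbit speed at r₁ (vis-viva): v_p = √[μ(2/r₁ − 1/a_t)] = 34.401 km/s.
First burn Δv₁ = |v_p − v₁| = 8.845 km/s.
At r₂, v₂ = √(μ/r₂) = 8.231 km/s.
Transfer-orbit speed at r₂: v_a = √[μ(2/r₂ − 1/a_t)] = 3.569 km/s.
Second burn Δv₂ = |v₂ − v_a| = 4.662 km/s.
Total Δv = Δv₁ + Δv₂ = 13.51 km/s.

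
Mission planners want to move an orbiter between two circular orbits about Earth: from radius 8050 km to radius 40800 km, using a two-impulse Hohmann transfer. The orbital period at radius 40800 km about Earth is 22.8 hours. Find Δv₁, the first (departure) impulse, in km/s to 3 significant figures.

Δv₁ = 2.06 km/s

From Kepler's third law T² = 4π²r³/μ at r = 40800 km, T = 22.8 hours = 22.8 × 3600 s = 82080 s: μ = 4π²r³/T² = 3.97984×10^5 km³/s².
Transfer-ellipse semi-major axis a_t = (r₁ + r₂)/2 = (8050 + 40800)/2 = 24425 km.
Circular speed at r = 8050 km: v_c = √(μ/r) = 7.0313 km/s.
Transfer-orbit speed at the same r (vis-viva, a = a_t): v_t = √[μ(2/r − 1/a_t)] = 9.0876 km/s.
Δv₁ = |v_t − v_c| = |9.0876 − 7.0313| = 2.056 km/s.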